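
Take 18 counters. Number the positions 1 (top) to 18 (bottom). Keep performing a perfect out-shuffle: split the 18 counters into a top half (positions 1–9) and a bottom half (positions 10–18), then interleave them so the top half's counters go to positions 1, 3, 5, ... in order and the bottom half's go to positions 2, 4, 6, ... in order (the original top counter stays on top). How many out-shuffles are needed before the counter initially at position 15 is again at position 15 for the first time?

Follow position 15 under repeated out-shuffles:
15 → 12 → 6 → 11 → 4 → 7 → 13 → 8 → 15
It first returns after 8 out-shuffles.

8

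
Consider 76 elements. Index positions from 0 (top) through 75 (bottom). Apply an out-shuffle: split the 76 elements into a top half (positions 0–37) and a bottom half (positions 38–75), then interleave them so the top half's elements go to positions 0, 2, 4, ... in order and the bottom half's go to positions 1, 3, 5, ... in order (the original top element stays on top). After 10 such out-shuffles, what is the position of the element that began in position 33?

Track the element's position through each out-shuffle:
33 → 66 → 57 → 39 → 3 → 6 → 12 → 24 → 48 → 21 → 42

42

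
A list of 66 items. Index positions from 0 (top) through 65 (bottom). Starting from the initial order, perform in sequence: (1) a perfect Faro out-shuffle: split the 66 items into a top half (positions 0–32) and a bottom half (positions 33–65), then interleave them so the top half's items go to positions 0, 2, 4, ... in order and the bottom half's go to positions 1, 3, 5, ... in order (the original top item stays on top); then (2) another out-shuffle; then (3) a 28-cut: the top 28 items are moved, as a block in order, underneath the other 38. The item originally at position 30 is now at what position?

Track the item from position 30 forward through each operation:
  after op 1 (out-shuffle): 30 → 60
  after op 2 (out-shuffle): 60 → 55
  after op 3 (cut 28): 55 → 27

27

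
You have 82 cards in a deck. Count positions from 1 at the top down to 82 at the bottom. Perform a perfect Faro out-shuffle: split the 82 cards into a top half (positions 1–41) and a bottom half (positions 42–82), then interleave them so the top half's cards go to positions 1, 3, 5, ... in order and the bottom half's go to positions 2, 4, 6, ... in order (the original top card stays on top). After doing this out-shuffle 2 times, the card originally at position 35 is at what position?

56

Track the card's position through each out-shuffle:
35 → 69 → 56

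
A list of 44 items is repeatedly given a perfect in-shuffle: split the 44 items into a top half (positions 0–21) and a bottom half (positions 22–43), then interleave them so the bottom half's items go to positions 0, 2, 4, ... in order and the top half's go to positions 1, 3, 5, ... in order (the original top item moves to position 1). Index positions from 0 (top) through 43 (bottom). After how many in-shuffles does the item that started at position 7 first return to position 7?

Follow position 7 under repeated in-shuffles:
7 → 15 → 31 → 18 → 37 → 30 → 16 → 33 → 22 → 0 → 1 → 3 → 7
It first returns after 12 in-shuffles.

12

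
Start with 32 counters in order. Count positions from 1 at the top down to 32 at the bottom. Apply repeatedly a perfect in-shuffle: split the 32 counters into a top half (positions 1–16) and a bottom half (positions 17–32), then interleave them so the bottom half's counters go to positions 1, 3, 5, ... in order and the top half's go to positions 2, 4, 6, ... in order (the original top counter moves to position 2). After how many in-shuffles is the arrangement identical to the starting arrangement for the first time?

10

The in-shuffle permutes the 32 positions with cycle lengths [2, 10, 10, 10].
Every counter is home exactly when every cycle has completed a whole number of laps, i.e. after lcm(2, 10) = 10 in-shuffles.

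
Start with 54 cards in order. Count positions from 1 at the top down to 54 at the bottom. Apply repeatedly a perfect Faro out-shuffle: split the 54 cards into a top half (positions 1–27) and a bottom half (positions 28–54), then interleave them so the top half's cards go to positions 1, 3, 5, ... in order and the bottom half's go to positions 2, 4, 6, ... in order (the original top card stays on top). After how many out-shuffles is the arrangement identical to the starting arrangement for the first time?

52

The out-shuffle permutes the 54 positions with cycle lengths [1, 1, 52].
Every card is home exactly when every cycle has completed a whole number of laps, i.e. after lcm(1, 52) = 52 out-shuffles.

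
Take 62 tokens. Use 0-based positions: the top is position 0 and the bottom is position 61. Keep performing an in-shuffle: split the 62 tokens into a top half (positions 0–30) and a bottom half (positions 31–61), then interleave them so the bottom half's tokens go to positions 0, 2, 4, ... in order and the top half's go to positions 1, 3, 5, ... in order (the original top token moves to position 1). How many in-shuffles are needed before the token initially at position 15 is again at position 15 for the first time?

Follow position 15 under repeated in-shuffles:
15 → 31 → 0 → 1 → 3 → 7 → 15
It first returns after 6 in-shuffles.

6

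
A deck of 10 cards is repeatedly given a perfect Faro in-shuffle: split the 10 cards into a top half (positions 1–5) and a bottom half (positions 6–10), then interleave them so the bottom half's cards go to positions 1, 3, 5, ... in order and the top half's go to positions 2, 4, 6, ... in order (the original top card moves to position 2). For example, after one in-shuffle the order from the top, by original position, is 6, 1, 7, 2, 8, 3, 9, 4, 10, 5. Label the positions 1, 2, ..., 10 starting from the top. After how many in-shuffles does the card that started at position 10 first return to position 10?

Follow position 10 under repeated in-shuffles:
10 → 9 → 7 → 3 → 6 → 1 → 2 → 4 → 8 → 5 → 10
It first returns after 10 in-shuffles.

10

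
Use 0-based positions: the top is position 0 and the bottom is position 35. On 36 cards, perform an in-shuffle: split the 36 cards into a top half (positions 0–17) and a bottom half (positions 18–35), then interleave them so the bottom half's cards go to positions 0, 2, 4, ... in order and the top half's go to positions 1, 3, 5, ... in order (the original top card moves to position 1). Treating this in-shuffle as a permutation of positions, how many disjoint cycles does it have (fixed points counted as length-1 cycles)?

1

Trace each unvisited position around until it returns:
(0 1 3 7 15 31 ... len 36)
1 cycle in total.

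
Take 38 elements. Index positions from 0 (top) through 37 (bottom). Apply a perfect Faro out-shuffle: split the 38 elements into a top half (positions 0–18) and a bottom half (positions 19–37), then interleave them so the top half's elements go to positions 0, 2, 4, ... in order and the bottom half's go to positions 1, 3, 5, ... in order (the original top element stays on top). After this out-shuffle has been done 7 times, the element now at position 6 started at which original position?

Work backwards from position 6, undoing one out-shuffle at a time:
6 ← 3 ← 20 ← 10 ← 5 ← 21 ← 29 ← 33
So the element now at position 6 started at position 33.

33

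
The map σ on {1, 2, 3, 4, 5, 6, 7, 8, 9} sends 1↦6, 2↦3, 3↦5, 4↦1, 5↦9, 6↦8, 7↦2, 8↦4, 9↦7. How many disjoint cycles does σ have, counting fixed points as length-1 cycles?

2

Cycle decomposition: (1 6 8 4) (2 3 5 9 7).
2 cycles.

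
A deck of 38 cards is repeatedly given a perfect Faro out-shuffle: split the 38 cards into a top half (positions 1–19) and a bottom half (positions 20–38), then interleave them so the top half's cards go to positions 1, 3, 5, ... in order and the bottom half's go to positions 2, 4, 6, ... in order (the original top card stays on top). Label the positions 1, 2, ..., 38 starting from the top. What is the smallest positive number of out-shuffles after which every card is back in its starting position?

36

The out-shuffle permutes the 38 positions with cycle lengths [1, 1, 36].
Every card is home exactly when every cycle has completed a whole number of laps, i.e. after lcm(1, 36) = 36 out-shuffles.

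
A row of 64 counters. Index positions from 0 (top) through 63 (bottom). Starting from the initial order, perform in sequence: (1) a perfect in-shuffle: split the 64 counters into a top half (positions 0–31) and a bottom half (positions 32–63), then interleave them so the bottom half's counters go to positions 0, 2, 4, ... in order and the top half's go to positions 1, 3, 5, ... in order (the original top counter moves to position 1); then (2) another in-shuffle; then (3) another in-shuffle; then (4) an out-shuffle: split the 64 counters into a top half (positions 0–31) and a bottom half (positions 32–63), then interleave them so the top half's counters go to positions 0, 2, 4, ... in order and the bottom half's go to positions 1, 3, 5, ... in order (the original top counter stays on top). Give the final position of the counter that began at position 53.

Track the counter from position 53 forward through each operation:
  after op 1 (in-shuffle): 53 → 42
  after op 2 (in-shuffle): 42 → 20
  after op 3 (in-shuffle): 20 → 41
  after op 4 (out-shuffle): 41 → 19

19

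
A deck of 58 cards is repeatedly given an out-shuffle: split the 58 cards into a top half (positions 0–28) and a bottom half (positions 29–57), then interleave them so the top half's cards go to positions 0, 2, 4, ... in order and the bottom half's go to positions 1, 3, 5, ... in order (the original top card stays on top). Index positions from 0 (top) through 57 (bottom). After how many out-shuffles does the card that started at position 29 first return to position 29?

Follow position 29 under repeated out-shuffles:
29 → 1 → 2 → 4 → 8 → 16 → 32 → 7 → 14 → 28 → 56 → 55 → 53 → 49 → 41 → 25 → 50 → 43 → 29
It first returns after 18 out-shuffles.

18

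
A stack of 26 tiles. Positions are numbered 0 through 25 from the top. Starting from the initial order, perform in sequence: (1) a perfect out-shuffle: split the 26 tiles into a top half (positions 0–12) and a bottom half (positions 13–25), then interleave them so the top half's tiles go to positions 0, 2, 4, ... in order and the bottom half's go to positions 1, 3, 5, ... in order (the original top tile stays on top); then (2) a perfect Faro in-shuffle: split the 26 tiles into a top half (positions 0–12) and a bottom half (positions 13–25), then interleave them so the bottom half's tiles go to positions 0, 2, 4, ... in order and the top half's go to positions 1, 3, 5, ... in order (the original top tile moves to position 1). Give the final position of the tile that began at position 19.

0

Track the tile from position 19 forward through each operation:
  after op 1 (out-shuffle): 19 → 13
  after op 2 (in-shuffle): 13 → 0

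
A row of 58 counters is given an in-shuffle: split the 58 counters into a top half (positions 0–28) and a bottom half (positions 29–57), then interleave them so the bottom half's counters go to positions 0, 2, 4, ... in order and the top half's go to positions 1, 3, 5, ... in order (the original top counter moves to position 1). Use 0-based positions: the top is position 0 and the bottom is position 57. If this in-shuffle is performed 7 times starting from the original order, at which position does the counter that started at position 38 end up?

35

Track the counter's position through each in-shuffle:
38 → 18 → 37 → 16 → 33 → 8 → 17 → 35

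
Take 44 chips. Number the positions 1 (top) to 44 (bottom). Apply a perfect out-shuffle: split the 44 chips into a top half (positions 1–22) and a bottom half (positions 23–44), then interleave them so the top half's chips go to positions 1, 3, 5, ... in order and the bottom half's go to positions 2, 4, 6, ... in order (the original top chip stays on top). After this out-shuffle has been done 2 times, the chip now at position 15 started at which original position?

Work backwards from position 15, undoing one out-shuffle at a time:
15 ← 8 ← 26
So the chip now at position 15 started at position 26.

26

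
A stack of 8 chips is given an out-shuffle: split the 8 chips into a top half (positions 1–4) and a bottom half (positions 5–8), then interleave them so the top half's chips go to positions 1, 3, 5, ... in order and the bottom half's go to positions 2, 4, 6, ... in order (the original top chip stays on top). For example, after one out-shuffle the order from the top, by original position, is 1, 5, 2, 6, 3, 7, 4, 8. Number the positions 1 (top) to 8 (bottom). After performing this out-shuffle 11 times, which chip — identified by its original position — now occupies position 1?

Work backwards from position 1, undoing one out-shuffle at a time:
1 ← 1 ← 1 ← 1 ← 1 ← 1 ← 1 ← 1 ← 1 ← 1 ← 1 ← 1
So the chip now at position 1 started at position 1.

1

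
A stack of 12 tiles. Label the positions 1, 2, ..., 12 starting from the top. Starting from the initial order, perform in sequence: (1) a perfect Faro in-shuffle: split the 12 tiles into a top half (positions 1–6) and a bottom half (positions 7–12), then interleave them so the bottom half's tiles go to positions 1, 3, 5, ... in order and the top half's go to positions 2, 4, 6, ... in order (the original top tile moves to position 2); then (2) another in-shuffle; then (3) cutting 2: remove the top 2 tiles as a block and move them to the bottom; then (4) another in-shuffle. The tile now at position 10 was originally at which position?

Undo the operations in reverse order, starting from position 10:
  undo op 4 (in-shuffle, from top half): 10 ← 5
  undo op 3 (cut 2): 5 ← 7
  undo op 2 (in-shuffle, from bottom half): 7 ← 10
  undo op 1 (in-shuffle, from top half): 10 ← 5
So the tile at position 10 came from original position 5.

5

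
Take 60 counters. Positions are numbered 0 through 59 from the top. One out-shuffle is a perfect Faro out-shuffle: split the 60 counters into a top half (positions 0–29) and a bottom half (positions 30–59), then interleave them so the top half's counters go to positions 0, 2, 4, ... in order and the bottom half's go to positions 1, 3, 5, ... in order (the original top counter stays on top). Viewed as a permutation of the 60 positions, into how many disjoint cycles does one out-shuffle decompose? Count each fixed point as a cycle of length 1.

3

Trace each unvisited position around until it returns:
(0) (1 2 4 8 16 32 ... len 58) (59)
3 cycles in total.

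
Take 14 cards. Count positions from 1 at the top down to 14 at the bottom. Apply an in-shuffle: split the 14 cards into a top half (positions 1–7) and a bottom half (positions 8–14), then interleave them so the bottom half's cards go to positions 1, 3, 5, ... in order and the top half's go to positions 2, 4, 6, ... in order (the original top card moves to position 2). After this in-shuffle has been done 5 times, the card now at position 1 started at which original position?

Work backwards from position 1, undoing one in-shuffle at a time:
1 ← 8 ← 4 ← 2 ← 1 ← 8
So the card now at position 1 started at position 8.

8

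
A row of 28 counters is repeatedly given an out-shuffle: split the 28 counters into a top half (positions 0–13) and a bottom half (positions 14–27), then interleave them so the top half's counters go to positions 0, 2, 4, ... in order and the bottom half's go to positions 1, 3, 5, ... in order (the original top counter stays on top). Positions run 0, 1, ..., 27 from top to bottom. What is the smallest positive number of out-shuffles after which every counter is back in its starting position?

The out-shuffle permutes the 28 positions with cycle lengths [1, 1, 2, 6, 18].
Every counter is home exactly when every cycle has completed a whole number of laps, i.e. after lcm(1, 2, 6, 18) = 18 out-shuffles.

18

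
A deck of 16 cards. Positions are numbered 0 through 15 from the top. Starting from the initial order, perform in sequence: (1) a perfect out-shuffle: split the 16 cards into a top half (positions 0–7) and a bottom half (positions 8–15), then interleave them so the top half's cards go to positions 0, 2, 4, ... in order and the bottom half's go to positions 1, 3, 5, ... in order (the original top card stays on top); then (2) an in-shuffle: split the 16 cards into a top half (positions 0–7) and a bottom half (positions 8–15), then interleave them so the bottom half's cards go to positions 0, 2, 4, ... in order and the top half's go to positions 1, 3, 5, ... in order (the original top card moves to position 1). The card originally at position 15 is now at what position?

14

Track the card from position 15 forward through each operation:
  after op 1 (out-shuffle): 15 → 15
  after op 2 (in-shuffle): 15 → 14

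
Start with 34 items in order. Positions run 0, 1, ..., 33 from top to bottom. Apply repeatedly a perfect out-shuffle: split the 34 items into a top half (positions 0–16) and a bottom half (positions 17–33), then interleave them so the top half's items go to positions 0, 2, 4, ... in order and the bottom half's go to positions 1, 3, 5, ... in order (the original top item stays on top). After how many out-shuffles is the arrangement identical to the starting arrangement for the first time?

The out-shuffle permutes the 34 positions with cycle lengths [1, 1, 2, 10, 10, 10].
Every item is home exactly when every cycle has completed a whole number of laps, i.e. after lcm(1, 2, 10) = 10 out-shuffles.

10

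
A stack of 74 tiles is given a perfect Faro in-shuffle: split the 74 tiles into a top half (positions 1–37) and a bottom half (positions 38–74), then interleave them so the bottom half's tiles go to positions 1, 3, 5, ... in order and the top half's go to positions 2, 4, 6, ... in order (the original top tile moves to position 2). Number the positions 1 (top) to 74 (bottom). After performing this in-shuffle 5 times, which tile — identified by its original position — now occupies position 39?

Work backwards from position 39, undoing one in-shuffle at a time:
39 ← 57 ← 66 ← 33 ← 54 ← 27
So the tile now at position 39 started at position 27.

27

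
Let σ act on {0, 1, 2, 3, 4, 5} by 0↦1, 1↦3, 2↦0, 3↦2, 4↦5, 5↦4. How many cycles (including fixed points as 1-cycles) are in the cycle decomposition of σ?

2

Cycle decomposition: (0 1 3 2) (4 5).
2 cycles.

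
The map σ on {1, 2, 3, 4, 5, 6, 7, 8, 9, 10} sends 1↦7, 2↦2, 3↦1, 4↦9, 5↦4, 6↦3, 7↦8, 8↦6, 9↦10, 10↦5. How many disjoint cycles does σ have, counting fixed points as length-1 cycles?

Cycle decomposition: (1 7 8 6 3) (2) (4 9 10 5).
3 cycles.

3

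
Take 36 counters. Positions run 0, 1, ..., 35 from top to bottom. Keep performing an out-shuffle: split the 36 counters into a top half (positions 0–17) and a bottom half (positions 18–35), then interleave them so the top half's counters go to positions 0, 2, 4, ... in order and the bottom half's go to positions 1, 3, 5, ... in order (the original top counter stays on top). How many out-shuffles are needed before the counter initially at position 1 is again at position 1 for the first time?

Follow position 1 under repeated out-shuffles:
1 → 2 → 4 → 8 → 16 → 32 → 29 → 23 → 11 → 22 → 9 → 18 → 1
It first returns after 12 out-shuffles.

12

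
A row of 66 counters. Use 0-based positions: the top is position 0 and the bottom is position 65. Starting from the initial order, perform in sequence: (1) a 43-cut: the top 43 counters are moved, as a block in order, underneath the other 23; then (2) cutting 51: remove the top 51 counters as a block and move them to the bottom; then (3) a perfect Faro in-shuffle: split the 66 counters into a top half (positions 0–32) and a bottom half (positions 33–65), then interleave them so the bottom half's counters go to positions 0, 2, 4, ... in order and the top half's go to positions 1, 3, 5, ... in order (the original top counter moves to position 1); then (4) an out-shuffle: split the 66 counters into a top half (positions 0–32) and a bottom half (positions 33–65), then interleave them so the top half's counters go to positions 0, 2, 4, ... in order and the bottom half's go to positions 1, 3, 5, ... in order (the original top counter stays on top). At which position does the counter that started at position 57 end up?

Track the counter from position 57 forward through each operation:
  after op 1 (cut 43): 57 → 14
  after op 2 (cut 51): 14 → 29
  after op 3 (in-shuffle): 29 → 59
  after op 4 (out-shuffle): 59 → 53

53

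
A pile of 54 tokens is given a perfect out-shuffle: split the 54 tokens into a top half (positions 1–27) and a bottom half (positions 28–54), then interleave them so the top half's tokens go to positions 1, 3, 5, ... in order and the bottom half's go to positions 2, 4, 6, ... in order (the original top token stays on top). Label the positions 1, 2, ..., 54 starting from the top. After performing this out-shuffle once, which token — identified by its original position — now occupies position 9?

5

Work backwards from position 9, undoing one out-shuffle at a time:
9 ← 5
So the token now at position 9 started at position 5.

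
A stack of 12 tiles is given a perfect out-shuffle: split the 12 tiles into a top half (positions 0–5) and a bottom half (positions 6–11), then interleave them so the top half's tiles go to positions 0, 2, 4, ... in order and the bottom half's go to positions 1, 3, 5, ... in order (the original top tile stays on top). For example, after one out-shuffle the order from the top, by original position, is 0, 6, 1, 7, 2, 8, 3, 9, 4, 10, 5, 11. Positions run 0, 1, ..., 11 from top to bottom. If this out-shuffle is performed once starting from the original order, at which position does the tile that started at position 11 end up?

Position 11 is a fixed point of every out-shuffle, so the tile never moves.

11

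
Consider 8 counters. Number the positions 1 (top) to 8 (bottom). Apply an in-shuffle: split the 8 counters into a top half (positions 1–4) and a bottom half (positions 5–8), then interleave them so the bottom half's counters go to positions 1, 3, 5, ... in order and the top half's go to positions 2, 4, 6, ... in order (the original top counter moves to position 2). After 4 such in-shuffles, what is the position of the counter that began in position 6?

Track the counter's position through each in-shuffle:
6 → 3 → 6 → 3 → 6

6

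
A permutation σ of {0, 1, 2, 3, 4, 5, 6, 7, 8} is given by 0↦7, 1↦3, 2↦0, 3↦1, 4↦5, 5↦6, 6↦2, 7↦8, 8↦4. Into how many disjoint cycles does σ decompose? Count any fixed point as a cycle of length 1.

2

Cycle decomposition: (0 7 8 4 5 6 2) (1 3).
2 cycles.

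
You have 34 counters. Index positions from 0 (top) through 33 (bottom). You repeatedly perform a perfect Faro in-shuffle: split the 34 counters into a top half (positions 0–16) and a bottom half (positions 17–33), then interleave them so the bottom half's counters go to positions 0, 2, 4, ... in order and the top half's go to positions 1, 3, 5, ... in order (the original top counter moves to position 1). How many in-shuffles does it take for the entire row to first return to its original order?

The in-shuffle permutes the 34 positions with cycle lengths [3, 3, 4, 12, 12].
Every counter is home exactly when every cycle has completed a whole number of laps, i.e. after lcm(3, 4, 12) = 12 in-shuffles.

12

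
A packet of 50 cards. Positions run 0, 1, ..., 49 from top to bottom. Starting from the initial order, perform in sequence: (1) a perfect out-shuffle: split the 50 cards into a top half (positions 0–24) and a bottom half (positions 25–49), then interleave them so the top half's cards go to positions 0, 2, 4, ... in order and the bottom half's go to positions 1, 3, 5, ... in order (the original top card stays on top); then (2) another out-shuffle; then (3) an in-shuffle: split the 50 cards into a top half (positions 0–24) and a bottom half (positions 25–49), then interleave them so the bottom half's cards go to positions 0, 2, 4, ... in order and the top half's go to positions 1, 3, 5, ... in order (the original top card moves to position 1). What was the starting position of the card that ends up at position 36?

Undo the operations in reverse order, starting from position 36:
  undo op 3 (in-shuffle, from bottom half): 36 ← 43
  undo op 2 (out-shuffle, from bottom half): 43 ← 46
  undo op 1 (out-shuffle, from top half): 46 ← 23
So the card at position 36 came from original position 23.

23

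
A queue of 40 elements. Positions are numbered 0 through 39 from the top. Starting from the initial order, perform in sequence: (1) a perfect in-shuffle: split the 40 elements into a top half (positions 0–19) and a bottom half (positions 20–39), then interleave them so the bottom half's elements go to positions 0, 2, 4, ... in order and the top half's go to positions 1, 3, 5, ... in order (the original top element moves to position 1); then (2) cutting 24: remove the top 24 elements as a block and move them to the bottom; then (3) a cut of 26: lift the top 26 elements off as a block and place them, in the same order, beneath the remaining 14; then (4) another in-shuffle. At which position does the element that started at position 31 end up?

25

Track the element from position 31 forward through each operation:
  after op 1 (in-shuffle): 31 → 22
  after op 2 (cut 24): 22 → 38
  after op 3 (cut 26): 38 → 12
  after op 4 (in-shuffle): 12 → 25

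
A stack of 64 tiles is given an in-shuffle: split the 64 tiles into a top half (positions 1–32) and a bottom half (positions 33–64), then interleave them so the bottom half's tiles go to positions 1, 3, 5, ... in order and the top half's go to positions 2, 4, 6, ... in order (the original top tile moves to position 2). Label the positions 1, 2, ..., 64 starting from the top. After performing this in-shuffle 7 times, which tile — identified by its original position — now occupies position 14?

58

Work backwards from position 14, undoing one in-shuffle at a time:
14 ← 7 ← 36 ← 18 ← 9 ← 37 ← 51 ← 58
So the tile now at position 14 started at position 58.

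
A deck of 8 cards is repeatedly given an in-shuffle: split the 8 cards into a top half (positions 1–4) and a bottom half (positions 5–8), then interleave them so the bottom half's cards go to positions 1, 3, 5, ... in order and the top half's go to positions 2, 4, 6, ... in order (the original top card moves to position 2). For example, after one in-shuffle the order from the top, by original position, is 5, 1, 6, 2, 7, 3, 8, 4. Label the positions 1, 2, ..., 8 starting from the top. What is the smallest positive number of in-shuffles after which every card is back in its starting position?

6

The in-shuffle permutes the 8 positions with cycle lengths [2, 6].
Every card is home exactly when every cycle has completed a whole number of laps, i.e. after lcm(2, 6) = 6 in-shuffles.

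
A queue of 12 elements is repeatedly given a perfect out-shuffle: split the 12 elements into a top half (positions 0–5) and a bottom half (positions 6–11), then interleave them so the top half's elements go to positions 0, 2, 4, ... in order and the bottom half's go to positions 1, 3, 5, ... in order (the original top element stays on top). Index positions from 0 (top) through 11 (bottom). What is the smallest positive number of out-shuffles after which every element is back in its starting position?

The out-shuffle permutes the 12 positions with cycle lengths [1, 1, 10].
Every element is home exactly when every cycle has completed a whole number of laps, i.e. after lcm(1, 10) = 10 out-shuffles.

10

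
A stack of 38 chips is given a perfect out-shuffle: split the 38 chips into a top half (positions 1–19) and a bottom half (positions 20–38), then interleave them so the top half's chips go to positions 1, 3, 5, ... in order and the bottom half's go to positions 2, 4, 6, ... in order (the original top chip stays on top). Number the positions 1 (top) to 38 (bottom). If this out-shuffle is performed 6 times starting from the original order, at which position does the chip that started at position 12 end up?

2

Track the chip's position through each out-shuffle:
12 → 23 → 8 → 15 → 29 → 20 → 2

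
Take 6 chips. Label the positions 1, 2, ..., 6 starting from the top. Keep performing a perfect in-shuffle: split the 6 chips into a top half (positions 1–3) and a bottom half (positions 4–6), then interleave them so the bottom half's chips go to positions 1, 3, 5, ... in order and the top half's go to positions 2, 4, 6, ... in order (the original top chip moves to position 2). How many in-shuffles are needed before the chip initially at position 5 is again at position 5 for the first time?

3

Follow position 5 under repeated in-shuffles:
5 → 3 → 6 → 5
It first returns after 3 in-shuffles.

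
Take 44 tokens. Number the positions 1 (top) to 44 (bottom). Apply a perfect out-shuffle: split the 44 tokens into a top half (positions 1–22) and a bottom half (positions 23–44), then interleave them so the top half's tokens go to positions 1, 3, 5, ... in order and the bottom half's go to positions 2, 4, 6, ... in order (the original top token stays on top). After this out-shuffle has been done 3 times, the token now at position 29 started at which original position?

Work backwards from position 29, undoing one out-shuffle at a time:
29 ← 15 ← 8 ← 26
So the token now at position 29 started at position 26.

26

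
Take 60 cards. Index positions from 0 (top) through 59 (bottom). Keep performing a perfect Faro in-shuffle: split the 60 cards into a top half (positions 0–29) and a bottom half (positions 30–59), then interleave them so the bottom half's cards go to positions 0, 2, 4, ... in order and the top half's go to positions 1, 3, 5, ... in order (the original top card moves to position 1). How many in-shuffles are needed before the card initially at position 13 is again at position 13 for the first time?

Follow position 13 under repeated in-shuffles:
13 → 27 → 55 → 50 → 40 → 20 → 41 → 22 → ... → 13 (length 60)
It first returns after 60 in-shuffles.

60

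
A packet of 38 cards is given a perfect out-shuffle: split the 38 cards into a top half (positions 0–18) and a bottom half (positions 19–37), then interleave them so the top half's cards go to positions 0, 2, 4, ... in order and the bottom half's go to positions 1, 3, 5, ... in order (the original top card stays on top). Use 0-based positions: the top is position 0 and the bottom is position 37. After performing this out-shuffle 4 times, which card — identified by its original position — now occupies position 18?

15

Work backwards from position 18, undoing one out-shuffle at a time:
18 ← 9 ← 23 ← 30 ← 15
So the card now at position 18 started at position 15.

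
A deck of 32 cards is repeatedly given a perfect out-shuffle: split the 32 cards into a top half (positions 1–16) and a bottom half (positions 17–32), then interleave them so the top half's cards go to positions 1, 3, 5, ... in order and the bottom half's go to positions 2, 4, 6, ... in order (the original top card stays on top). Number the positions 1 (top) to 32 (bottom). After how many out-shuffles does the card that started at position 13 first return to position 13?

Follow position 13 under repeated out-shuffles:
13 → 25 → 18 → 4 → 7 → 13
It first returns after 5 out-shuffles.

5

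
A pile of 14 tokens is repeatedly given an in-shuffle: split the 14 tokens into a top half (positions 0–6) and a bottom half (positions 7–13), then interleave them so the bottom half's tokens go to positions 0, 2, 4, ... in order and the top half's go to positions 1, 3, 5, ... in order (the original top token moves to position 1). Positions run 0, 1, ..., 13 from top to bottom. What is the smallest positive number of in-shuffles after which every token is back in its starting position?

4

The in-shuffle permutes the 14 positions with cycle lengths [2, 4, 4, 4].
Every token is home exactly when every cycle has completed a whole number of laps, i.e. after lcm(2, 4) = 4 in-shuffles.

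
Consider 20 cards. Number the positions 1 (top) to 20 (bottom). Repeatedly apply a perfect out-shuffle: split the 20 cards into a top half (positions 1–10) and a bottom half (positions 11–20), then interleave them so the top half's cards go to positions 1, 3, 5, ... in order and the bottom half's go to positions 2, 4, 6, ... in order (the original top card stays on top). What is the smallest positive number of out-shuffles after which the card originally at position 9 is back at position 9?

Follow position 9 under repeated out-shuffles:
9 → 17 → 14 → 8 → 15 → 10 → 19 → 18 → 16 → 12 → 4 → 7 → 13 → 6 → 11 → 2 → 3 → 5 → 9
It first returns after 18 out-shuffles.

18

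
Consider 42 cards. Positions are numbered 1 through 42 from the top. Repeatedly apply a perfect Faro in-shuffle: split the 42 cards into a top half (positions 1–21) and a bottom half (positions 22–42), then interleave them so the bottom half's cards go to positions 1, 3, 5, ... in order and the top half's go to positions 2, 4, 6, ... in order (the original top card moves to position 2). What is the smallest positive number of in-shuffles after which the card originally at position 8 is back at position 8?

Follow position 8 under repeated in-shuffles:
8 → 16 → 32 → 21 → 42 → 41 → 39 → 35 → 27 → 11 → 22 → 1 → 2 → 4 → 8
It first returns after 14 in-shuffles.

14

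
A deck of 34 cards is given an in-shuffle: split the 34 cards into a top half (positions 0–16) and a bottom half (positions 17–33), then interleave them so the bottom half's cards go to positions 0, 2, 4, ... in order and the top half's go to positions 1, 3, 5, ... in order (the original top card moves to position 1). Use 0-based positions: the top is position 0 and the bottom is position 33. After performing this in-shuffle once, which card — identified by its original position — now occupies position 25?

Work backwards from position 25, undoing one in-shuffle at a time:
25 ← 12
So the card now at position 25 started at position 12.

12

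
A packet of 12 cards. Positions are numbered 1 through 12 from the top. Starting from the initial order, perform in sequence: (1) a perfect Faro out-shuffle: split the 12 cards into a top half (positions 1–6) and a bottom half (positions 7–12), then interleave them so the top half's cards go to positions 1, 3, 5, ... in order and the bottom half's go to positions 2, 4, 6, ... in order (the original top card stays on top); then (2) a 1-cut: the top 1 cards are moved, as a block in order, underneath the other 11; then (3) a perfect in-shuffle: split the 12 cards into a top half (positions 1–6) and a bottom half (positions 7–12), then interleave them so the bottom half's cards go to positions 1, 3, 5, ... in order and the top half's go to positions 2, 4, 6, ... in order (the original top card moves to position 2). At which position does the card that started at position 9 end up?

Track the card from position 9 forward through each operation:
  after op 1 (out-shuffle): 9 → 6
  after op 2 (cut 1): 6 → 5
  after op 3 (in-shuffle): 5 → 10

10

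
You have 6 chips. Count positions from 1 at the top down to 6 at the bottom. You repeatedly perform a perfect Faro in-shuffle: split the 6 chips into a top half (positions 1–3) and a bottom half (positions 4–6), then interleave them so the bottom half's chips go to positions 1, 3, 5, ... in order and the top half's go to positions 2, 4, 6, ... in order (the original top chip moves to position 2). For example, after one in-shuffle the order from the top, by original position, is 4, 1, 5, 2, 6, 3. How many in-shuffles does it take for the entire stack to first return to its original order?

The in-shuffle permutes the 6 positions with cycle lengths [3, 3].
Every chip is home exactly when every cycle has completed a whole number of laps, i.e. after lcm(3) = 3 in-shuffles.

3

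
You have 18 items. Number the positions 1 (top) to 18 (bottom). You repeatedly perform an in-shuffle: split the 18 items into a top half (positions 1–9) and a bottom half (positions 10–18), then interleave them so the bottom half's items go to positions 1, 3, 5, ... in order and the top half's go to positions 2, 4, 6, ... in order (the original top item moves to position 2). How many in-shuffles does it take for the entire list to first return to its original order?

18

The in-shuffle permutes the 18 positions with cycle lengths [18].
Every item is home exactly when every cycle has completed a whole number of laps, i.e. after lcm(18) = 18 in-shuffles.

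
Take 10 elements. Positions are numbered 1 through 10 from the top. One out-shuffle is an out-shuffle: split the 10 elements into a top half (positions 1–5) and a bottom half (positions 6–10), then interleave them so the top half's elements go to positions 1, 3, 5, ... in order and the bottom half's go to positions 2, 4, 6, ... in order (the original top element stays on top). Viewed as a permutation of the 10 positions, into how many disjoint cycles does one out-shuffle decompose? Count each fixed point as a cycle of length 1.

Trace each unvisited position around until it returns:
(1) (2 3 5 9 8 6) (4 7) (10)
4 cycles in total.

4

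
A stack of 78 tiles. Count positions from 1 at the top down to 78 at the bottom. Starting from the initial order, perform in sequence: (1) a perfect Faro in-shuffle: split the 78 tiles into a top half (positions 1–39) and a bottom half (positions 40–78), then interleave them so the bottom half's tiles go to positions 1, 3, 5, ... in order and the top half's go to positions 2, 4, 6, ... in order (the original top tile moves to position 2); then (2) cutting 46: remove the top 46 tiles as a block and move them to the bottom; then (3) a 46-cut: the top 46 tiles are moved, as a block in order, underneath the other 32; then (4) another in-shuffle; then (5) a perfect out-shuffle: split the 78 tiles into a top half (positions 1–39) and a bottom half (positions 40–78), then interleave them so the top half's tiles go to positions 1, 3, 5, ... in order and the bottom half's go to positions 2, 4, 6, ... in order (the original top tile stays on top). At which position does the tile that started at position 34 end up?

57

Track the tile from position 34 forward through each operation:
  after op 1 (in-shuffle): 34 → 68
  after op 2 (cut 46): 68 → 22
  after op 3 (cut 46): 22 → 54
  after op 4 (in-shuffle): 54 → 29
  after op 5 (out-shuffle): 29 → 57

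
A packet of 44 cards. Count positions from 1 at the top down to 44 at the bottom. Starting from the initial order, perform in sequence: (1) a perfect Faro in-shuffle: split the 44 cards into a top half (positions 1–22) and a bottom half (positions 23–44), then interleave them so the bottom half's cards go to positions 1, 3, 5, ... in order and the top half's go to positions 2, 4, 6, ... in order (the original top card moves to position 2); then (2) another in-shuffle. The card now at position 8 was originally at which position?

Undo the operations in reverse order, starting from position 8:
  undo op 2 (in-shuffle, from top half): 8 ← 4
  undo op 1 (in-shuffle, from top half): 4 ← 2
So the card at position 8 came from original position 2.

2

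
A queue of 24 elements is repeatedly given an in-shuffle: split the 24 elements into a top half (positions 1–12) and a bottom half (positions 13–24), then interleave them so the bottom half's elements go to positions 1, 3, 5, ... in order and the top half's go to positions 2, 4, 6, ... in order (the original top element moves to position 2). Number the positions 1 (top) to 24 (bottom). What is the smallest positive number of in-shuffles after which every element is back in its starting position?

20

The in-shuffle permutes the 24 positions with cycle lengths [4, 20].
Every element is home exactly when every cycle has completed a whole number of laps, i.e. after lcm(4, 20) = 20 in-shuffles.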